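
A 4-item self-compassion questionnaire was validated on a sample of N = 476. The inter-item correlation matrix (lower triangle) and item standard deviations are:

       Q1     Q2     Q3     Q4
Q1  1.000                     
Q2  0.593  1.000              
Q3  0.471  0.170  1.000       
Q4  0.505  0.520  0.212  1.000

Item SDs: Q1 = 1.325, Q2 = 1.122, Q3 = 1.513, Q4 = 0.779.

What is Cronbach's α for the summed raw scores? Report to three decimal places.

Σσ²ᵢ = 1.325² + 1.122² + 1.513² + 0.779² = 5.9105
Covariances σ_ij = r_ij · s_i · s_j:
  σ(Q1,Q2) = 0.593 × 1.325 × 1.122 = 0.8816
  σ(Q1,Q3) = 0.471 × 1.325 × 1.513 = 0.9442
  σ(Q1,Q4) = 0.505 × 1.325 × 0.779 = 0.5212
  σ(Q2,Q3) = 0.170 × 1.122 × 1.513 = 0.2886
  σ(Q2,Q4) = 0.520 × 1.122 × 0.779 = 0.4545
  σ(Q3,Q4) = 0.212 × 1.513 × 0.779 = 0.2499
σ²_T = Σσ²ᵢ + 2·Σσ_ij = 5.9105 + 2 × 3.3400 = 12.5905
α = (4/3)·(1 − 5.9105/12.5905) = 0.707

α = 0.707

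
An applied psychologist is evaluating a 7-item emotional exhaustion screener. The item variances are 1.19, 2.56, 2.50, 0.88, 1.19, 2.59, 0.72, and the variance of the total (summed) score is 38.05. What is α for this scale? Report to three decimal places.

Σσ²ᵢ = 1.19 + 2.56 + 2.50 + 0.88 + 1.19 + 2.59 + 0.72 = 11.63
α = (k/(k−1))·(1 − Σσ²ᵢ/Var(T)) = (7/6)·(1 − 11.63/38.05) = 0.810

α = 0.810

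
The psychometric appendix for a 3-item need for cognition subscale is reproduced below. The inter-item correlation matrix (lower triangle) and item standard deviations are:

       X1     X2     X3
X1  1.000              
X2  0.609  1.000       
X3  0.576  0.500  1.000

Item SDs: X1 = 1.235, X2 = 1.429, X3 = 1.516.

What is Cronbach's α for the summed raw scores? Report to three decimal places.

Cronbach's α = 0.787

Σσ²ᵢ = 1.235² + 1.429² + 1.516² = 5.8655
Covariances σ_ij = r_ij · s_i · s_j:
  σ(X1,X2) = 0.609 × 1.235 × 1.429 = 1.0748
  σ(X1,X3) = 0.576 × 1.235 × 1.516 = 1.0784
  σ(X2,X3) = 0.500 × 1.429 × 1.516 = 1.0832
σ²_T = Σσ²ᵢ + 2·Σσ_ij = 5.8655 + 2 × 3.2364 = 12.3383
α = (3/2)·(1 − 5.8655/12.3383) = 0.787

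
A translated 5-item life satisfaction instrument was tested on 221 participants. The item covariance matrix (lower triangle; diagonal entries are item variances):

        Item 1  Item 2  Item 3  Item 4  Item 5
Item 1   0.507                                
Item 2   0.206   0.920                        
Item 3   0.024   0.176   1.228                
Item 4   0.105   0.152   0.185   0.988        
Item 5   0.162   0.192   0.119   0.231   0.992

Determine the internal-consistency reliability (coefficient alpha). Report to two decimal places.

coefficient alpha = 0.50

sum of item variances = 0.507 + 0.920 + 1.228 + 0.988 + 0.992 = 4.635
Sum of the distinct covariances = 1.552
σ²_T = 4.635 + 2 × 1.552 = 7.739
α = (k/(k−1))·(1 − sum of item variances/σ²_T) = (5/4)·(1 − 4.635/7.739) = 0.50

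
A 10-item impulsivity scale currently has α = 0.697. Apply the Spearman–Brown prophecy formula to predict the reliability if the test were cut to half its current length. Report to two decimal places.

predicted reliability = 0.53

Length factor m = 1/2
α' = m·α / (1 − (1−m)·α)
   = 1/2 × 0.697 / (1 − (1 − 1/2) × 0.697)
   = 0.3485 / 0.6515 = 0.53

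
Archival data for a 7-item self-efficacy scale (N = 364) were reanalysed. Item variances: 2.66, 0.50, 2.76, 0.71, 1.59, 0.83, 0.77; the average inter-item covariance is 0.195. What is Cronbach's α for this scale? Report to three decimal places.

Cronbach's α = 0.531

ΣVar(i) = 2.66 + 0.50 + 2.76 + 0.71 + 1.59 + 0.83 + 0.77 = 9.82
Sum of the 21 distinct covariances = 21 × 0.195 = 4.095
total variance = ΣVar(i) + 2·Σcov = 9.82 + 2 × 4.095 = 18.010
α = (7/6)·(1 − 9.82/18.010) = 0.531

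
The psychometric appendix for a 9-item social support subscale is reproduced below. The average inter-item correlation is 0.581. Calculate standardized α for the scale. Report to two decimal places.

Standardized α = k·r̄ / (1 + (k−1)·r̄) = 9 × 0.581 / (1 + 8 × 0.581)
  = 5.2290 / 5.6480 = 0.93

standardized α = 0.93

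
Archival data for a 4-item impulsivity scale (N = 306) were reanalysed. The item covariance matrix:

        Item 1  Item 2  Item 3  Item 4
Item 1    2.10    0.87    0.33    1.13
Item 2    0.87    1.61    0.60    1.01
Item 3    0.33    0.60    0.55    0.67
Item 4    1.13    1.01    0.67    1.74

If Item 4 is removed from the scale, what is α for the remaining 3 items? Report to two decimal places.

α = 0.69

Remaining items: Item 1, Item 2, Item 3 (k = 3).
Σσᵢ² = 2.10 + 1.61 + 0.55 = 4.26
total variance = 4.26 + 2 × 1.80 = 7.86
α (item deleted) = (3/2)·(1 − 4.26/7.86) = 0.69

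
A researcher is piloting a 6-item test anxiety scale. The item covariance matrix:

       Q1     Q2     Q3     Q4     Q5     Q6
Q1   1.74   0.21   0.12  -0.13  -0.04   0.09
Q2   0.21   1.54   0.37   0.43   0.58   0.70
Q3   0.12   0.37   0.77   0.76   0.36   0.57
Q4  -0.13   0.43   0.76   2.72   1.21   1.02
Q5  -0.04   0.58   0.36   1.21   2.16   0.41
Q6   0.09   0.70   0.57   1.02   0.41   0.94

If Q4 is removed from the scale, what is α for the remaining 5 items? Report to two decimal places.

α = 0.61

Remaining items: Q1, Q2, Q3, Q5, Q6 (k = 5).
ΣVar(i) = 1.74 + 1.54 + 0.77 + 2.16 + 0.94 = 7.15
Var(T) = 7.15 + 2 × 3.37 = 13.89
α (item deleted) = (5/4)·(1 − 7.15/13.89) = 0.61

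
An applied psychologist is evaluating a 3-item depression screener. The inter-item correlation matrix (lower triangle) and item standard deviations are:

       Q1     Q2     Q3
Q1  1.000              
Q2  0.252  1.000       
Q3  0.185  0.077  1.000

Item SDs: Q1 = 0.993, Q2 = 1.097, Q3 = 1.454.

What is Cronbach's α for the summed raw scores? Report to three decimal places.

Σσ²ᵢ = 0.993² + 1.097² + 1.454² = 4.3036
Covariances σ_ij = r_ij · s_i · s_j:
  σ(Q1,Q2) = 0.252 × 0.993 × 1.097 = 0.2745
  σ(Q1,Q3) = 0.185 × 0.993 × 1.454 = 0.2671
  σ(Q2,Q3) = 0.077 × 1.097 × 1.454 = 0.1228
σ²_T = Σσ²ᵢ + 2·Σσ_ij = 4.3036 + 2 × 0.6644 = 5.6324
α = (3/2)·(1 − 4.3036/5.6324) = 0.354

α = 0.354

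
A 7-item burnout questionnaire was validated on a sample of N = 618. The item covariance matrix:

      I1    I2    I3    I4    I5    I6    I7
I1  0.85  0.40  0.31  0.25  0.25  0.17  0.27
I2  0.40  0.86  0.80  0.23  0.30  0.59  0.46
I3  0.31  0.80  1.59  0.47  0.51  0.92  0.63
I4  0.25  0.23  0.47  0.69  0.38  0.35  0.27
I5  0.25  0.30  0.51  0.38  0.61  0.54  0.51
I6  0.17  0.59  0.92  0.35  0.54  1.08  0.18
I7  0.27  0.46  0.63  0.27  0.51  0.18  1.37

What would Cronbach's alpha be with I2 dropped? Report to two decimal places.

Cronbach's alpha = 0.79

Remaining items: I1, I3, I4, I5, I6, I7 (k = 6).
ΣVar(i) = 0.85 + 1.59 + 0.69 + 0.61 + 1.08 + 1.37 = 6.19
σ²_T = 6.19 + 2 × 6.01 = 18.21
α (item deleted) = (6/5)·(1 − 6.19/18.21) = 0.79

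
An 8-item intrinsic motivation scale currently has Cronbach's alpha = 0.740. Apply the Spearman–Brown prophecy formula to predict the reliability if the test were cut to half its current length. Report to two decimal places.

Length factor m = 1/2
α' = m·α / (1 − (1−m)·α)
   = 1/2 × 0.740 / (1 − (1 − 1/2) × 0.740)
   = 0.3700 / 0.6300 = 0.59

predicted reliability = 0.59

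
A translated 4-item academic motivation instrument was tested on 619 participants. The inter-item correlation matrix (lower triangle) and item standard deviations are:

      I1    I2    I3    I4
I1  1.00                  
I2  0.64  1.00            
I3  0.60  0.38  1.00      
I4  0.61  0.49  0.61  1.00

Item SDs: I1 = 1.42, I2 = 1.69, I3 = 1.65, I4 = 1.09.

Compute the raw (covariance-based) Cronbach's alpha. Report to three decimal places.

Σσ²ᵢ = 1.42² + 1.69² + 1.65² + 1.09² = 8.7831
Covariances σ_ij = r_ij · s_i · s_j:
  σ(I1,I2) = 0.64 × 1.42 × 1.69 = 1.5359
  σ(I1,I3) = 0.60 × 1.42 × 1.65 = 1.4058
  σ(I1,I4) = 0.61 × 1.42 × 1.09 = 0.9442
  σ(I2,I3) = 0.38 × 1.69 × 1.65 = 1.0596
  σ(I2,I4) = 0.49 × 1.69 × 1.09 = 0.9026
  σ(I3,I4) = 0.61 × 1.65 × 1.09 = 1.0971
σ²_T = Σσ²ᵢ + 2·Σσ_ij = 8.7831 + 2 × 6.9452 = 22.6735
α = (4/3)·(1 − 8.7831/22.6735) = 0.817

Cronbach's alpha = 0.817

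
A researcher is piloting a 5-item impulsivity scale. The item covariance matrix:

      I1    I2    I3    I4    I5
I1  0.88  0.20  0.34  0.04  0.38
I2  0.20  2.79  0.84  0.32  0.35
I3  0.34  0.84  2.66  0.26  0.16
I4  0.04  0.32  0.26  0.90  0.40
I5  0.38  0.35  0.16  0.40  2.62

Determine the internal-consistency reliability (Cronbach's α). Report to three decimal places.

ΣVar(i) = 0.88 + 2.79 + 2.66 + 0.90 + 2.62 = 9.85
Sum of the distinct covariances = 3.29
σ²_T = 9.85 + 2 × 3.29 = 16.43
α = (k/(k−1))·(1 − ΣVar(i)/σ²_T) = (5/4)·(1 − 9.85/16.43) = 0.501

α = 0.501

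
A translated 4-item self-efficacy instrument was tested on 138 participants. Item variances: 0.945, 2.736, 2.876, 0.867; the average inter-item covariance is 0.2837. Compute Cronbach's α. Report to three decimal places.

sum of item variances = 0.945 + 2.736 + 2.876 + 0.867 = 7.424
Sum of the 6 distinct covariances = 6 × 0.2837 = 1.7022
σ²_total = sum of item variances + 2·Σcov = 7.424 + 2 × 1.7022 = 10.8284
α = (4/3)·(1 − 7.424/10.8284) = 0.419

Cronbach's α = 0.419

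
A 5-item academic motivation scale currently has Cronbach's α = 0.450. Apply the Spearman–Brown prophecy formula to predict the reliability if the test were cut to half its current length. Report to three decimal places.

Length factor m = 1/2
α' = m·α / (1 − (1−m)·α)
   = 1/2 × 0.450 / (1 − (1 − 1/2) × 0.450)
   = 0.2250 / 0.7750 = 0.290

predicted reliability = 0.290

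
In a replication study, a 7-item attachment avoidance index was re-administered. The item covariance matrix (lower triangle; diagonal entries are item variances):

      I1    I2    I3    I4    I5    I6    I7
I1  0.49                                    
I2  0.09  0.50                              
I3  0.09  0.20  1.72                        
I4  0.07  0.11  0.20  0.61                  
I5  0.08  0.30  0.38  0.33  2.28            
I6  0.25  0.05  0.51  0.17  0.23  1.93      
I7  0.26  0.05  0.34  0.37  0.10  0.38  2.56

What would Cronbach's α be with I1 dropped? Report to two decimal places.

Remaining items: I2, I3, I4, I5, I6, I7 (k = 6).
Σσᵢ² = 0.50 + 1.72 + 0.61 + 2.28 + 1.93 + 2.56 = 9.60
Var(T) = 9.60 + 2 × 3.72 = 17.04
α (item deleted) = (6/5)·(1 − 9.60/17.04) = 0.52

Cronbach's α = 0.52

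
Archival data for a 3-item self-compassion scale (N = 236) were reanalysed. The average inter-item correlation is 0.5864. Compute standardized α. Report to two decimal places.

Standardized α = k·r̄ / (1 + (k−1)·r̄) = 3 × 0.5864 / (1 + 2 × 0.5864)
  = 1.7592 / 2.1728 = 0.81

standardized α = 0.81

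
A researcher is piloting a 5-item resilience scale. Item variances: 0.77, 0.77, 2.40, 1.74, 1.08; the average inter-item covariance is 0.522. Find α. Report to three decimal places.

Σσᵢ² = 0.77 + 0.77 + 2.40 + 1.74 + 1.08 = 6.76
Sum of the 10 distinct covariances = 10 × 0.522 = 5.220
total variance = Σσᵢ² + 2·Σcov = 6.76 + 2 × 5.220 = 17.200
α = (5/4)·(1 − 6.76/17.200) = 0.759

α = 0.759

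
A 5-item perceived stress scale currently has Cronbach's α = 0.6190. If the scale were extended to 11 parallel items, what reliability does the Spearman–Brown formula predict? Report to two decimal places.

predicted reliability = 0.78

Length factor m = 11/5 = 2.2000
α' = m·α / (1 + (m−1)·α)
   = 11/5 × 0.6190 / (1 + (11/5 − 1) × 0.6190)
   = 1.3618 / 1.7428 = 0.78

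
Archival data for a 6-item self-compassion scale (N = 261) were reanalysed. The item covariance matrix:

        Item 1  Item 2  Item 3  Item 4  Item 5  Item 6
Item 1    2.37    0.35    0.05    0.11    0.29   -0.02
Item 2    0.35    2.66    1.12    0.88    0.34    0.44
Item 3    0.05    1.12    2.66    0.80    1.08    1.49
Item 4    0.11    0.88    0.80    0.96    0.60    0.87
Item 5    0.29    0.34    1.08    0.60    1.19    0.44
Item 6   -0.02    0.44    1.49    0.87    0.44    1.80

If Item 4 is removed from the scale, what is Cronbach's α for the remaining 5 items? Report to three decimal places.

Remaining items: Item 1, Item 2, Item 3, Item 5, Item 6 (k = 5).
Σσᵢ² = 2.37 + 2.66 + 2.66 + 1.19 + 1.80 = 10.68
Var(T) = 10.68 + 2 × 5.58 = 21.84
α (item deleted) = (5/4)·(1 − 10.68/21.84) = 0.639

Cronbach's α = 0.639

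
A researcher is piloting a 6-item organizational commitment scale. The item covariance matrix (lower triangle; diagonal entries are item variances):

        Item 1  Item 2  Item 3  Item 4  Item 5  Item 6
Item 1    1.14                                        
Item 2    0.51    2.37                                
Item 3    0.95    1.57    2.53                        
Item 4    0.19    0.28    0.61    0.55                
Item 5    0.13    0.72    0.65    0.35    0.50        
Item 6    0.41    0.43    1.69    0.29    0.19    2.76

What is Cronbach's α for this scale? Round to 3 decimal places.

Σσ²ᵢ = 1.14 + 2.37 + 2.53 + 0.55 + 0.50 + 2.76 = 9.85
Σ_{i<j} σ_ij = 8.97
σ²_total = 9.85 + 2 × 8.97 = 27.79
α = (k/(k−1))·(1 − Σσ²ᵢ/σ²_total) = (6/5)·(1 − 9.85/27.79) = 0.775

α = 0.775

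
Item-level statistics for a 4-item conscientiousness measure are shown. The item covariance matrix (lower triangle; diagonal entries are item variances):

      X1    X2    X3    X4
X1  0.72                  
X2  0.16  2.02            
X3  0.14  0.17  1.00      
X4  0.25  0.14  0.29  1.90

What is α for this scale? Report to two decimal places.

ΣVar(i) = 0.72 + 2.02 + 1.00 + 1.90 = 5.64
Σ_{i<j} σ_ij = 1.15
σ²_total = 5.64 + 2 × 1.15 = 7.94
α = (k/(k−1))·(1 − ΣVar(i)/σ²_total) = (4/3)·(1 − 5.64/7.94) = 0.39

α = 0.39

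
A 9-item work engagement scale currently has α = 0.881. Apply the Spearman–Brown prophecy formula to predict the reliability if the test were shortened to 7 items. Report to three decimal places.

Length factor m = 7/9 = 0.7778
α' = m·α / (1 − (1−m)·α)
   = 7/9 × 0.881 / (1 − (1 − 7/9) × 0.881)
   = 0.6852 / 0.8042 = 0.852

predicted reliability = 0.852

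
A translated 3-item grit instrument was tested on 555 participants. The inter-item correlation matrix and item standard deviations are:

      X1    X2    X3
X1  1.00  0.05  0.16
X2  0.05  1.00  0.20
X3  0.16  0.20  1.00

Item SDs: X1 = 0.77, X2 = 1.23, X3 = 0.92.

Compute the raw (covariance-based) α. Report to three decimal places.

α = 0.312

Σσ²ᵢ = 0.77² + 1.23² + 0.92² = 2.9522
Covariances σ_ij = r_ij · s_i · s_j:
  σ(X1,X2) = 0.05 × 0.77 × 1.23 = 0.0474
  σ(X1,X3) = 0.16 × 0.77 × 0.92 = 0.1133
  σ(X2,X3) = 0.20 × 1.23 × 0.92 = 0.2263
σ²_T = Σσ²ᵢ + 2·Σσ_ij = 2.9522 + 2 × 0.3870 = 3.7262
α = (3/2)·(1 − 2.9522/3.7262) = 0.312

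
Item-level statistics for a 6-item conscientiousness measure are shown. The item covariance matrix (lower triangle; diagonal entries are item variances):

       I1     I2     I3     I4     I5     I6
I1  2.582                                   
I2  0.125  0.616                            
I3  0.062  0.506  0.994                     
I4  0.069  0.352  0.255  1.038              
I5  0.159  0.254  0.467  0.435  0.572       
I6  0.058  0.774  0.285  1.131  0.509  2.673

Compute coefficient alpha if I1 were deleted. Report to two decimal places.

Remaining items: I2, I3, I4, I5, I6 (k = 5).
ΣVar(i) = 0.616 + 0.994 + 1.038 + 0.572 + 2.673 = 5.893
total variance = 5.893 + 2 × 4.968 = 15.829
α (item deleted) = (5/4)·(1 − 5.893/15.829) = 0.78

coefficient alpha = 0.78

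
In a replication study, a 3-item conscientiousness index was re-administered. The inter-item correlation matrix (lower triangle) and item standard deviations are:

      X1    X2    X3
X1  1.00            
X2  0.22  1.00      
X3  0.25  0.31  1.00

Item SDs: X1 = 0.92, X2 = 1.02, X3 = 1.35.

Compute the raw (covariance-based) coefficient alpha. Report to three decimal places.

Σσ²ᵢ = 0.92² + 1.02² + 1.35² = 3.7093
Covariances σ_ij = r_ij · s_i · s_j:
  σ(X1,X2) = 0.22 × 0.92 × 1.02 = 0.2064
  σ(X1,X3) = 0.25 × 0.92 × 1.35 = 0.3105
  σ(X2,X3) = 0.31 × 1.02 × 1.35 = 0.4269
σ²_T = Σσ²ᵢ + 2·Σσ_ij = 3.7093 + 2 × 0.9438 = 5.5969
α = (3/2)·(1 − 3.7093/5.5969) = 0.506

coefficient alpha = 0.506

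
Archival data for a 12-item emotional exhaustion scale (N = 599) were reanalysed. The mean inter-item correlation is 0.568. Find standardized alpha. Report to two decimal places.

Standardized α = k·r̄ / (1 + (k−1)·r̄) = 12 × 0.568 / (1 + 11 × 0.568)
  = 6.8160 / 7.2480 = 0.94

α = 0.94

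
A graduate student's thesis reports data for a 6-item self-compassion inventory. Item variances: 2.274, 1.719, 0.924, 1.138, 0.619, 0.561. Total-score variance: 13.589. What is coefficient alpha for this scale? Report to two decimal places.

Σσ²ᵢ = 2.274 + 1.719 + 0.924 + 1.138 + 0.619 + 0.561 = 7.235
α = (k/(k−1))·(1 − Σσ²ᵢ/total variance) = (6/5)·(1 − 7.235/13.589) = 0.56

α = 0.56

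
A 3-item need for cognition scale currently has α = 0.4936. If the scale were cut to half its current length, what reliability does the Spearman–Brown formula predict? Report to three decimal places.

predicted reliability = 0.328

Length factor m = 1/2
α' = m·α / (1 − (1−m)·α)
   = 1/2 × 0.4936 / (1 − (1 − 1/2) × 0.4936)
   = 0.2468 / 0.7532 = 0.328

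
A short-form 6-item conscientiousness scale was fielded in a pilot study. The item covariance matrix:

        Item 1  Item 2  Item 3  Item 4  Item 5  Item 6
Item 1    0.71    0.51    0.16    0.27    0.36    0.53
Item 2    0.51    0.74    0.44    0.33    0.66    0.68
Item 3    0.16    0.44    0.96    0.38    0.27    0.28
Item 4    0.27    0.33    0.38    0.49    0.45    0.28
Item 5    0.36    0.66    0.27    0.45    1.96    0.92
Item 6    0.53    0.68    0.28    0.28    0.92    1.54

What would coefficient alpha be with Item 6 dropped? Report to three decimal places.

coefficient alpha = 0.765

Remaining items: Item 1, Item 2, Item 3, Item 4, Item 5 (k = 5).
ΣVar(i) = 0.71 + 0.74 + 0.96 + 0.49 + 1.96 = 4.86
σ²_total = 4.86 + 2 × 3.83 = 12.52
α (item deleted) = (5/4)·(1 − 4.86/12.52) = 0.765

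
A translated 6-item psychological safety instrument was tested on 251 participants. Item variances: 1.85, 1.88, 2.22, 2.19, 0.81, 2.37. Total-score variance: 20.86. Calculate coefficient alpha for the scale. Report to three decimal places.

sum of item variances = 1.85 + 1.88 + 2.22 + 2.19 + 0.81 + 2.37 = 11.32
α = (k/(k−1))·(1 − sum of item variances/total variance) = (6/5)·(1 − 11.32/20.86) = 0.549

α = 0.549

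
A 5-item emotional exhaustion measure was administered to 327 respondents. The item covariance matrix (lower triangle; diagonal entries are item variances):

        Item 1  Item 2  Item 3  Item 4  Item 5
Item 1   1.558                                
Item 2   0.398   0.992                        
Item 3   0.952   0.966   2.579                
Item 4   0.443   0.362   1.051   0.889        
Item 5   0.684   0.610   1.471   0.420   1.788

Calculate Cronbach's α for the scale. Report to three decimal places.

Cronbach's α = 0.817

ΣVar(i) = 1.558 + 0.992 + 2.579 + 0.889 + 1.788 = 7.806
Sum of off-diagonal covariances = 7.357
σ²_total = 7.806 + 2 × 7.357 = 22.520
α = (k/(k−1))·(1 − ΣVar(i)/σ²_total) = (5/4)·(1 − 7.806/22.520) = 0.817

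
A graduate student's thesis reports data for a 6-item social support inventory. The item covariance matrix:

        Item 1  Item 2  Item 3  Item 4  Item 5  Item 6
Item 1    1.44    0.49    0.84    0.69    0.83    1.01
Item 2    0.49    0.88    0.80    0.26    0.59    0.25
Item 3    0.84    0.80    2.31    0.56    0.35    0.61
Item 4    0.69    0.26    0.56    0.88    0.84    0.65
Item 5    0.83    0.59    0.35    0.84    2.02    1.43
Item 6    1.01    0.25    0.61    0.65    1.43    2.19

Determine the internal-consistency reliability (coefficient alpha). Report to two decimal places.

coefficient alpha = 0.81

Σσᵢ² = 1.44 + 0.88 + 2.31 + 0.88 + 2.02 + 2.19 = 9.72
Sum of the distinct covariances = 10.20
Var(T) = 9.72 + 2 × 10.20 = 30.12
α = (k/(k−1))·(1 − Σσᵢ²/Var(T)) = (6/5)·(1 − 9.72/30.12) = 0.81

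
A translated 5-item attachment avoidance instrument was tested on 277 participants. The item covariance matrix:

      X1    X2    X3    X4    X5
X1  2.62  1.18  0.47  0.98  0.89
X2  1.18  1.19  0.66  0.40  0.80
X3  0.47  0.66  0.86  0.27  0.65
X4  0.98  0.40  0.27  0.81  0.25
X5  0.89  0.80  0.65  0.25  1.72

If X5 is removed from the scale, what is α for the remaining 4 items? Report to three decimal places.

α = 0.788

Remaining items: X1, X2, X3, X4 (k = 4).
Σσ²ᵢ = 2.62 + 1.19 + 0.86 + 0.81 = 5.48
σ²_total = 5.48 + 2 × 3.96 = 13.40
α (item deleted) = (4/3)·(1 − 5.48/13.40) = 0.788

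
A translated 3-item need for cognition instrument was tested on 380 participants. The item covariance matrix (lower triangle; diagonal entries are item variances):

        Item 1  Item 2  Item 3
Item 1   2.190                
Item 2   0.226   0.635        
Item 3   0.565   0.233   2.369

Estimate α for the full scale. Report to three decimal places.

sum of item variances = 2.190 + 0.635 + 2.369 = 5.194
Sum of off-diagonal covariances = 1.024
total variance = 5.194 + 2 × 1.024 = 7.242
α = (k/(k−1))·(1 − sum of item variances/total variance) = (3/2)·(1 − 5.194/7.242) = 0.424

α = 0.424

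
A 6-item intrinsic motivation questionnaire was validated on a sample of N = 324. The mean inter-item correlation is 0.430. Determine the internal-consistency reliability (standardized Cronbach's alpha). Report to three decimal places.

standardized Cronbach's alpha = 0.819

Standardized α = k·r̄ / (1 + (k−1)·r̄) = 6 × 0.430 / (1 + 5 × 0.430)
  = 2.5800 / 3.1500 = 0.819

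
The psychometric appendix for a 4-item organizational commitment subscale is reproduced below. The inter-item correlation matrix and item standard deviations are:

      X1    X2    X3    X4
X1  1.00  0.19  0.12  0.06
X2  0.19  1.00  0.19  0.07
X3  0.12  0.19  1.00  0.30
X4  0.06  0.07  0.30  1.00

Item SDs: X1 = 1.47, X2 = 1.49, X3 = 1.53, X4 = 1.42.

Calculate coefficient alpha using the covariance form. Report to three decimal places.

Σσ²ᵢ = 1.47² + 1.49² + 1.53² + 1.42² = 8.7383
Covariances σ_ij = r_ij · s_i · s_j:
  σ(X1,X2) = 0.19 × 1.47 × 1.49 = 0.4162
  σ(X1,X3) = 0.12 × 1.47 × 1.53 = 0.2699
  σ(X1,X4) = 0.06 × 1.47 × 1.42 = 0.1252
  σ(X2,X3) = 0.19 × 1.49 × 1.53 = 0.4331
  σ(X2,X4) = 0.07 × 1.49 × 1.42 = 0.1481
  σ(X3,X4) = 0.30 × 1.53 × 1.42 = 0.6518
σ²_T = Σσ²ᵢ + 2·Σσ_ij = 8.7383 + 2 × 2.0443 = 12.8269
α = (4/3)·(1 − 8.7383/12.8269) = 0.425

coefficient alpha = 0.425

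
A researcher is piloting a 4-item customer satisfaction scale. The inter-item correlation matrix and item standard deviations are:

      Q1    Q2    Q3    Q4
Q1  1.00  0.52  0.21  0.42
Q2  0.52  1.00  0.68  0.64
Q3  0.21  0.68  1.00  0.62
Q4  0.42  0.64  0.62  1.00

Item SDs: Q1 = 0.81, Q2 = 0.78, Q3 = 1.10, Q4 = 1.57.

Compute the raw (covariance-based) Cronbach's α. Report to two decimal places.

Σσ²ᵢ = 0.81² + 0.78² + 1.10² + 1.57² = 4.9394
Covariances σ_ij = r_ij · s_i · s_j:
  σ(Q1,Q2) = 0.52 × 0.81 × 0.78 = 0.3285
  σ(Q1,Q3) = 0.21 × 0.81 × 1.10 = 0.1871
  σ(Q1,Q4) = 0.42 × 0.81 × 1.57 = 0.5341
  σ(Q2,Q3) = 0.68 × 0.78 × 1.10 = 0.5834
  σ(Q2,Q4) = 0.64 × 0.78 × 1.57 = 0.7837
  σ(Q3,Q4) = 0.62 × 1.10 × 1.57 = 1.0707
σ²_T = Σσ²ᵢ + 2·Σσ_ij = 4.9394 + 2 × 3.4875 = 11.9144
α = (4/3)·(1 − 4.9394/11.9144) = 0.78

α = 0.78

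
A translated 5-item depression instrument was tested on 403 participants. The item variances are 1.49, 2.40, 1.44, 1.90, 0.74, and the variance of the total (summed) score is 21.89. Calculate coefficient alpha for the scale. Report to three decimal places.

Σσᵢ² = 1.49 + 2.40 + 1.44 + 1.90 + 0.74 = 7.97
α = (k/(k−1))·(1 − Σσᵢ²/total variance) = (5/4)·(1 − 7.97/21.89) = 0.795

α = 0.795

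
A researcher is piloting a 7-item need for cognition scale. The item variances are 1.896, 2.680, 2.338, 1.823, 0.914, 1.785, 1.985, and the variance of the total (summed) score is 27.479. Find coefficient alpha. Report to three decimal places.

α = 0.597

Σσᵢ² = 1.896 + 2.680 + 2.338 + 1.823 + 0.914 + 1.785 + 1.985 = 13.421
α = (k/(k−1))·(1 − Σσᵢ²/σ²_T) = (7/6)·(1 − 13.421/27.479) = 0.597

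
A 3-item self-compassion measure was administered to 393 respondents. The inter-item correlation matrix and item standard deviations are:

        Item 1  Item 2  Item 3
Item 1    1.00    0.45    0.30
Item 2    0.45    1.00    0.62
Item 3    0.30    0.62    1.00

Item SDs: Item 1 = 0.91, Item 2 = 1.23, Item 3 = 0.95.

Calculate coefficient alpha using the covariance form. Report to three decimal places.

Σσ²ᵢ = 0.91² + 1.23² + 0.95² = 3.2435
Covariances σ_ij = r_ij · s_i · s_j:
  σ(Item 1,Item 2) = 0.45 × 0.91 × 1.23 = 0.5037
  σ(Item 1,Item 3) = 0.30 × 0.91 × 0.95 = 0.2594
  σ(Item 2,Item 3) = 0.62 × 1.23 × 0.95 = 0.7245
σ²_T = Σσ²ᵢ + 2·Σσ_ij = 3.2435 + 2 × 1.4876 = 6.2187
α = (3/2)·(1 − 3.2435/6.2187) = 0.718

α = 0.718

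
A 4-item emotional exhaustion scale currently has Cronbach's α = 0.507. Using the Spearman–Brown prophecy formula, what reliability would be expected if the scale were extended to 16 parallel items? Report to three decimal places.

predicted reliability = 0.804

Length factor m = 16/4 = 4.0000
α' = m·α / (1 + (m−1)·α)
   = 16/4 × 0.507 / (1 + (16/4 − 1) × 0.507)
   = 2.0280 / 2.5210 = 0.804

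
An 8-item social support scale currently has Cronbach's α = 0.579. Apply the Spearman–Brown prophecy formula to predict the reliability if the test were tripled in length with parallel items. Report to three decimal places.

Length factor m = 3
α' = m·α / (1 + (m−1)·α)
   = 3 × 0.579 / (1 + (3 − 1) × 0.579)
   = 1.7370 / 2.1580 = 0.805

predicted reliability = 0.805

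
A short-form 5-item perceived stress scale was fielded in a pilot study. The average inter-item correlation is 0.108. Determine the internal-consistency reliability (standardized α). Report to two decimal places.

Standardized α = k·r̄ / (1 + (k−1)·r̄) = 5 × 0.108 / (1 + 4 × 0.108)
  = 0.5400 / 1.4320 = 0.38

standardized α = 0.38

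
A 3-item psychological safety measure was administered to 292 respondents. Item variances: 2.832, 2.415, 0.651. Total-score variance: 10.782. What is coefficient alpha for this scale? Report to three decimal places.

Σσᵢ² = 2.832 + 2.415 + 0.651 = 5.898
α = (k/(k−1))·(1 − Σσᵢ²/Var(T)) = (3/2)·(1 − 5.898/10.782) = 0.679

coefficient alpha = 0.679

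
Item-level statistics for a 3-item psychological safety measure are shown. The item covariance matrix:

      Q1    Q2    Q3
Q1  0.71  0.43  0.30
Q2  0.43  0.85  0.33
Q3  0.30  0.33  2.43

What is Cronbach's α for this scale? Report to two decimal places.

α = 0.52

Σσ²ᵢ = 0.71 + 0.85 + 2.43 = 3.99
Sum of the distinct covariances = 1.06
σ²_T = 3.99 + 2 × 1.06 = 6.11
α = (k/(k−1))·(1 − Σσ²ᵢ/σ²_T) = (3/2)·(1 − 3.99/6.11) = 0.52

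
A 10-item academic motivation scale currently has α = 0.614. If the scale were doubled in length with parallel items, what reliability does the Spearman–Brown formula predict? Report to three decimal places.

Length factor m = 2
α' = m·α / (1 + (m−1)·α)
   = 2 × 0.614 / (1 + (2 − 1) × 0.614)
   = 1.2280 / 1.6140 = 0.761

predicted reliability = 0.761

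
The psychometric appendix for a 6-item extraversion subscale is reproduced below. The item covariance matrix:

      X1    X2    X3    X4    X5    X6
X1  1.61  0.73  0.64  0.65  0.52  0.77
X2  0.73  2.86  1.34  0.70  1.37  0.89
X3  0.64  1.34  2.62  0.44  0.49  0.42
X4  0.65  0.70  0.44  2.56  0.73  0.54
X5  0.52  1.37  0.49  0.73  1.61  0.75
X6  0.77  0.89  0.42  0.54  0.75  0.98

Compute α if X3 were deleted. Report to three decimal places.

α = 0.767

Remaining items: X1, X2, X4, X5, X6 (k = 5).
sum of item variances = 1.61 + 2.86 + 2.56 + 1.61 + 0.98 = 9.62
Var(T) = 9.62 + 2 × 7.65 = 24.92
α (item deleted) = (5/4)·(1 − 9.62/24.92) = 0.767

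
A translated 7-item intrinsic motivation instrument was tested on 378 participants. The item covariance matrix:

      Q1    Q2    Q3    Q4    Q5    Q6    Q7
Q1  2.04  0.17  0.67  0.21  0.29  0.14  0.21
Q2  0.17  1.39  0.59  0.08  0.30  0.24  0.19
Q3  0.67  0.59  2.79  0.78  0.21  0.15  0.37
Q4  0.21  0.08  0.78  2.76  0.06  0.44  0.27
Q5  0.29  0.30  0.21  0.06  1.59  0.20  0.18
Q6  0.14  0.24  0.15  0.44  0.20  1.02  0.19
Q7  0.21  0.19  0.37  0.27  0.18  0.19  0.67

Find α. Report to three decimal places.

α = 0.574

ΣVar(i) = 2.04 + 1.39 + 2.79 + 2.76 + 1.59 + 1.02 + 0.67 = 12.26
Σ_{i<j} σ_ij = 5.94
σ²_T = 12.26 + 2 × 5.94 = 24.14
α = (k/(k−1))·(1 − ΣVar(i)/σ²_T) = (7/6)·(1 − 12.26/24.14) = 0.574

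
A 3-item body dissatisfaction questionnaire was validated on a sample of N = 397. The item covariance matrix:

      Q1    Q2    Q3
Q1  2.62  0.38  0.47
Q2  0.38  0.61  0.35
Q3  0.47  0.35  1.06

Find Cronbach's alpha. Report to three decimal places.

Σσ²ᵢ = 2.62 + 0.61 + 1.06 = 4.29
Sum of off-diagonal covariances = 1.20
Var(T) = 4.29 + 2 × 1.20 = 6.69
α = (k/(k−1))·(1 − Σσ²ᵢ/Var(T)) = (3/2)·(1 − 4.29/6.69) = 0.538

Cronbach's alpha = 0.538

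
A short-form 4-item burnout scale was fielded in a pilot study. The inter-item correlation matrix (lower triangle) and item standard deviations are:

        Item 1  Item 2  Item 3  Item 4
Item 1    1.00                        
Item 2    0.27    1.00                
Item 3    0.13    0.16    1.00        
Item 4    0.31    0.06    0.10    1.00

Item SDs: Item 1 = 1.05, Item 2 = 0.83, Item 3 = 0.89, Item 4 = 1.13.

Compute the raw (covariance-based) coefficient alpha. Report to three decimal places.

coefficient alpha = 0.455

Σσ²ᵢ = 1.05² + 0.83² + 0.89² + 1.13² = 3.8604
Covariances σ_ij = r_ij · s_i · s_j:
  σ(Item 1,Item 2) = 0.27 × 1.05 × 0.83 = 0.2353
  σ(Item 1,Item 3) = 0.13 × 1.05 × 0.89 = 0.1215
  σ(Item 1,Item 4) = 0.31 × 1.05 × 1.13 = 0.3678
  σ(Item 2,Item 3) = 0.16 × 0.83 × 0.89 = 0.1182
  σ(Item 2,Item 4) = 0.06 × 0.83 × 1.13 = 0.0563
  σ(Item 3,Item 4) = 0.10 × 0.89 × 1.13 = 0.1006
σ²_T = Σσ²ᵢ + 2·Σσ_ij = 3.8604 + 2 × 0.9997 = 5.8598
α = (4/3)·(1 − 3.8604/5.8598) = 0.455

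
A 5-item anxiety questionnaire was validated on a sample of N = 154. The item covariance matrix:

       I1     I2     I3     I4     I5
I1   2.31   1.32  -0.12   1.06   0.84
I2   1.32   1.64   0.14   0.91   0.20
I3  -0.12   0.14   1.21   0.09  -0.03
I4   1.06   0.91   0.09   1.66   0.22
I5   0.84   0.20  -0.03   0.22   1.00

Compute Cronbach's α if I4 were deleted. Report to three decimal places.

α = 0.577

Remaining items: I1, I2, I3, I5 (k = 4).
ΣVar(i) = 2.31 + 1.64 + 1.21 + 1.00 = 6.16
σ²_T = 6.16 + 2 × 2.35 = 10.86
α (item deleted) = (4/3)·(1 − 6.16/10.86) = 0.577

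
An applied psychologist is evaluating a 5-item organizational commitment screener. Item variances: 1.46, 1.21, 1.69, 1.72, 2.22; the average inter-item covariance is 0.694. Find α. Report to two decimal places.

α = 0.78

ΣVar(i) = 1.46 + 1.21 + 1.69 + 1.72 + 2.22 = 8.30
Sum of the 10 distinct covariances = 10 × 0.694 = 6.940
Var(T) = ΣVar(i) + 2·Σcov = 8.30 + 2 × 6.940 = 22.180
α = (5/4)·(1 − 8.30/22.180) = 0.78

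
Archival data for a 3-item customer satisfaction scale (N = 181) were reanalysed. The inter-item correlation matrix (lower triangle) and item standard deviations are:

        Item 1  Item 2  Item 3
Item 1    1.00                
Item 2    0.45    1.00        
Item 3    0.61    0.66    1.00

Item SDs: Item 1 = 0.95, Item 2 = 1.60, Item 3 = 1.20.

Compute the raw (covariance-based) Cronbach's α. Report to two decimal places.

α = 0.78

Σσ²ᵢ = 0.95² + 1.60² + 1.20² = 4.9025
Covariances σ_ij = r_ij · s_i · s_j:
  σ(Item 1,Item 2) = 0.45 × 0.95 × 1.60 = 0.6840
  σ(Item 1,Item 3) = 0.61 × 0.95 × 1.20 = 0.6954
  σ(Item 2,Item 3) = 0.66 × 1.60 × 1.20 = 1.2672
σ²_T = Σσ²ᵢ + 2·Σσ_ij = 4.9025 + 2 × 2.6466 = 10.1957
α = (3/2)·(1 − 4.9025/10.1957) = 0.78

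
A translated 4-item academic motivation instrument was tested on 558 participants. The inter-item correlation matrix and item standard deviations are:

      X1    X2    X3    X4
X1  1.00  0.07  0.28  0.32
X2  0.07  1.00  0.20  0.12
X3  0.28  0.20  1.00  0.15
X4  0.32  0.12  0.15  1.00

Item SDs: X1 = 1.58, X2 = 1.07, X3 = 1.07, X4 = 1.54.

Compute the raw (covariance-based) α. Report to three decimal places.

Σσ²ᵢ = 1.58² + 1.07² + 1.07² + 1.54² = 7.1578
Covariances σ_ij = r_ij · s_i · s_j:
  σ(X1,X2) = 0.07 × 1.58 × 1.07 = 0.1183
  σ(X1,X3) = 0.28 × 1.58 × 1.07 = 0.4734
  σ(X1,X4) = 0.32 × 1.58 × 1.54 = 0.7786
  σ(X2,X3) = 0.20 × 1.07 × 1.07 = 0.2290
  σ(X2,X4) = 0.12 × 1.07 × 1.54 = 0.1977
  σ(X3,X4) = 0.15 × 1.07 × 1.54 = 0.2472
σ²_T = Σσ²ᵢ + 2·Σσ_ij = 7.1578 + 2 × 2.0442 = 11.2462
α = (4/3)·(1 − 7.1578/11.2462) = 0.485

α = 0.485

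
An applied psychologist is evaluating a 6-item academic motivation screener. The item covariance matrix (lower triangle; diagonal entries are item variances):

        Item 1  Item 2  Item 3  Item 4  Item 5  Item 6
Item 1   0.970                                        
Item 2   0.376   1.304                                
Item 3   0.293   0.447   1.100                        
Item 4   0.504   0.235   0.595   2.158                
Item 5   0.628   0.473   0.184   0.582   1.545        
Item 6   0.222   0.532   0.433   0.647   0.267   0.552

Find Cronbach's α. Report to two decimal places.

Σσᵢ² = 0.970 + 1.304 + 1.100 + 2.158 + 1.545 + 0.552 = 7.629
Sum of off-diagonal covariances = 6.418
total variance = 7.629 + 2 × 6.418 = 20.465
α = (k/(k−1))·(1 − Σσᵢ²/total variance) = (6/5)·(1 − 7.629/20.465) = 0.75

Cronbach's α = 0.75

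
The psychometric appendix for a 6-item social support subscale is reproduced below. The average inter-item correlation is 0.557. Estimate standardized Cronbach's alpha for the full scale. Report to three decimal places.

Standardized α = k·r̄ / (1 + (k−1)·r̄) = 6 × 0.557 / (1 + 5 × 0.557)
  = 3.3420 / 3.7850 = 0.883

α = 0.883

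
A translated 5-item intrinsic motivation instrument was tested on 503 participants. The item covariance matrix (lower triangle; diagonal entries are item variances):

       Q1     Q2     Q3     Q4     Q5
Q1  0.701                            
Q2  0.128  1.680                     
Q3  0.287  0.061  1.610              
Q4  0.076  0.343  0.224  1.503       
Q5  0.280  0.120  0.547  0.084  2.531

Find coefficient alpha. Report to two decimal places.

coefficient alpha = 0.44

ΣVar(i) = 0.701 + 1.680 + 1.610 + 1.503 + 2.531 = 8.025
Σ_{i<j} σ_ij = 2.150
σ²_T = 8.025 + 2 × 2.150 = 12.325
α = (k/(k−1))·(1 − ΣVar(i)/σ²_T) = (5/4)·(1 − 8.025/12.325) = 0.44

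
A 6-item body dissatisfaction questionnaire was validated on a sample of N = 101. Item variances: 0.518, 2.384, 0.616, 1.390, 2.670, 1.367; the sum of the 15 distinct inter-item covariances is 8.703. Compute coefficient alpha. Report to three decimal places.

Σσ²ᵢ = 0.518 + 2.384 + 0.616 + 1.390 + 2.670 + 1.367 = 8.945
Sum of distinct covariances = 8.703
σ²_T = Σσ²ᵢ + 2·Σcov = 8.945 + 2 × 8.703 = 26.351
α = (6/5)·(1 − 8.945/26.351) = 0.793

α = 0.793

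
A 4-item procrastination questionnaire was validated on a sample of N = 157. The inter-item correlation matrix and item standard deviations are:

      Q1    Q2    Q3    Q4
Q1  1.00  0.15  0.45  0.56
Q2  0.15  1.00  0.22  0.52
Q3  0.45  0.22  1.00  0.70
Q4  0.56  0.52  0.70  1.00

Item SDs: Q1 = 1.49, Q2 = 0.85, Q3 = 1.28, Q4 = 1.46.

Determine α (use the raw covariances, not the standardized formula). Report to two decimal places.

α = 0.76

Σσ²ᵢ = 1.49² + 0.85² + 1.28² + 1.46² = 6.7126
Covariances σ_ij = r_ij · s_i · s_j:
  σ(Q1,Q2) = 0.15 × 1.49 × 0.85 = 0.1900
  σ(Q1,Q3) = 0.45 × 1.49 × 1.28 = 0.8582
  σ(Q1,Q4) = 0.56 × 1.49 × 1.46 = 1.2182
  σ(Q2,Q3) = 0.22 × 0.85 × 1.28 = 0.2394
  σ(Q2,Q4) = 0.52 × 0.85 × 1.46 = 0.6453
  σ(Q3,Q4) = 0.70 × 1.28 × 1.46 = 1.3082
σ²_T = Σσ²ᵢ + 2·Σσ_ij = 6.7126 + 2 × 4.4593 = 15.6312
α = (4/3)·(1 − 6.7126/15.6312) = 0.76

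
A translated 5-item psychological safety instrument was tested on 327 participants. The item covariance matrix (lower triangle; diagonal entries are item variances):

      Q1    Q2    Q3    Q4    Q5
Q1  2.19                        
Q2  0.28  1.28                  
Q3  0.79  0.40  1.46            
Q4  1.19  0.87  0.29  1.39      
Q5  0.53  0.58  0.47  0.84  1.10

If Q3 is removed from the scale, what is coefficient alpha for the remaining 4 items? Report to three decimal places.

α = 0.787

Remaining items: Q1, Q2, Q4, Q5 (k = 4).
sum of item variances = 2.19 + 1.28 + 1.39 + 1.10 = 5.96
total variance = 5.96 + 2 × 4.29 = 14.54
α (item deleted) = (4/3)·(1 − 5.96/14.54) = 0.787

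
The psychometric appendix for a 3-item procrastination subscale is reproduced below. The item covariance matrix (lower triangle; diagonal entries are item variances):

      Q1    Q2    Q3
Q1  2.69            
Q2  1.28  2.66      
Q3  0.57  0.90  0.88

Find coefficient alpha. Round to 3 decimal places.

Σσ²ᵢ = 2.69 + 2.66 + 0.88 = 6.23
Σ_{i<j} σ_ij = 2.75
σ²_total = 6.23 + 2 × 2.75 = 11.73
α = (k/(k−1))·(1 − Σσ²ᵢ/σ²_total) = (3/2)·(1 − 6.23/11.73) = 0.703

α = 0.703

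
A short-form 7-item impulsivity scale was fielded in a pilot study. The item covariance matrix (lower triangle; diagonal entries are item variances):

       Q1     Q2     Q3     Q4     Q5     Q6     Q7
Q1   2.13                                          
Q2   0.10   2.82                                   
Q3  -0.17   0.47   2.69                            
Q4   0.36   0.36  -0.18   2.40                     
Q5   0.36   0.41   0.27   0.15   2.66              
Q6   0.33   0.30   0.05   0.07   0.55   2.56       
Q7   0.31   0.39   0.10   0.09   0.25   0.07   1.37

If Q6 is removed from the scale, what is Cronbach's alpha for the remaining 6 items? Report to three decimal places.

α = 0.381

Remaining items: Q1, Q2, Q3, Q4, Q5, Q7 (k = 6).
Σσᵢ² = 2.13 + 2.82 + 2.69 + 2.40 + 2.66 + 1.37 = 14.07
Var(T) = 14.07 + 2 × 3.27 = 20.61
α (item deleted) = (6/5)·(1 − 14.07/20.61) = 0.381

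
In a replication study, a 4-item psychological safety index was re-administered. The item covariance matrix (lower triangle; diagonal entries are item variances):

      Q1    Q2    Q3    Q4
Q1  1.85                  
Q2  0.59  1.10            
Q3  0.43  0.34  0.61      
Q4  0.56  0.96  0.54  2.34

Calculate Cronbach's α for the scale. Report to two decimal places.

Σσ²ᵢ = 1.85 + 1.10 + 0.61 + 2.34 = 5.90
Σ_{i<j} σ_ij = 3.42
Var(T) = 5.90 + 2 × 3.42 = 12.74
α = (k/(k−1))·(1 − Σσ²ᵢ/Var(T)) = (4/3)·(1 − 5.90/12.74) = 0.72

α = 0.72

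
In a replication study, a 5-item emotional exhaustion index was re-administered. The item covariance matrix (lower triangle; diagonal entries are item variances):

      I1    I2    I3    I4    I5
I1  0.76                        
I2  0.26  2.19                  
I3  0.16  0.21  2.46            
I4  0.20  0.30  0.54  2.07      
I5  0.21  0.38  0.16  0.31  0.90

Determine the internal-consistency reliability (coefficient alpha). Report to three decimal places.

ΣVar(i) = 0.76 + 2.19 + 2.46 + 2.07 + 0.90 = 8.38
Sum of off-diagonal covariances = 2.73
σ²_T = 8.38 + 2 × 2.73 = 13.84
α = (k/(k−1))·(1 − ΣVar(i)/σ²_T) = (5/4)·(1 − 8.38/13.84) = 0.493

coefficient alpha = 0.493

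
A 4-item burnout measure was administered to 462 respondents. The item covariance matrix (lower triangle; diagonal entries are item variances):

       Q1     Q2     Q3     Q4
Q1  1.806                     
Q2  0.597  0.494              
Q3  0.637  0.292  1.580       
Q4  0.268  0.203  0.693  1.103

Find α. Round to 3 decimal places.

ΣVar(i) = 1.806 + 0.494 + 1.580 + 1.103 = 4.983
Sum of off-diagonal covariances = 2.690
σ²_total = 4.983 + 2 × 2.690 = 10.363
α = (k/(k−1))·(1 − ΣVar(i)/σ²_total) = (4/3)·(1 − 4.983/10.363) = 0.692

α = 0.692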